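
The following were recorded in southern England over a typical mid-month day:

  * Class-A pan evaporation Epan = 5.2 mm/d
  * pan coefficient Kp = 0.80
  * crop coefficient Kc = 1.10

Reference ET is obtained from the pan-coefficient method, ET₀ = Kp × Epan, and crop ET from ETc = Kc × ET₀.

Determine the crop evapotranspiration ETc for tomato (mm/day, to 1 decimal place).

4.6 mm/day

ET₀ = 0.80 × 5.2 = 4.1600 mm/d
ETc = Kc × ET₀ = 1.10 × 4.1600 = 4.5760 mm/d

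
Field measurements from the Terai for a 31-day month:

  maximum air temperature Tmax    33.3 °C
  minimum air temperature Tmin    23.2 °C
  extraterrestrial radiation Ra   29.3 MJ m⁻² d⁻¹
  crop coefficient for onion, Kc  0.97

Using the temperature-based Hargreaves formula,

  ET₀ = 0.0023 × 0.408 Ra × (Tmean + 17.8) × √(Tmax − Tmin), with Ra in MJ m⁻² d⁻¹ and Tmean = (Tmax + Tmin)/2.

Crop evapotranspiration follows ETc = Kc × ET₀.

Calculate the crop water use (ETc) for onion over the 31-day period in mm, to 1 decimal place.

Tmean = (33.3 + 23.2)/2 = 28.25 °C
0.408 Ra = 0.408 × 29.3 = 11.9544 mm/d equivalent
ET₀ = 0.0023 × 11.9544 × (28.25 + 17.8) × √10.1 = 0.0023 × 11.9544 × 46.05 × 3.1780 = 4.0238 mm/d
ETc = Kc × ET₀ = 0.97 × 4.0238 = 3.9031 mm/d
Over 31 days: 3.9031 × 31 = 120.996 mm

121.0 mm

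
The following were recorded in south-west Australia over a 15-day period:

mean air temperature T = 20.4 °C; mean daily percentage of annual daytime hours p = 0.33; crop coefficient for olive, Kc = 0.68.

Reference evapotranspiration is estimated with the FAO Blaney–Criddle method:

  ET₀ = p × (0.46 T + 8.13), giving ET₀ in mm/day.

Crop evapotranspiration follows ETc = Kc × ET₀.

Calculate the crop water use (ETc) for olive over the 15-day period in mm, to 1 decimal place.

ET₀ = 0.33 × (0.46 × 20.4 + 8.13) = 0.33 × 17.514 = 5.7796 mm/d
ETc = Kc × ET₀ = 0.68 × 5.7796 = 3.9301 mm/d
Over 15 days: 3.9301 × 15 = 58.952 mm

59.0 mm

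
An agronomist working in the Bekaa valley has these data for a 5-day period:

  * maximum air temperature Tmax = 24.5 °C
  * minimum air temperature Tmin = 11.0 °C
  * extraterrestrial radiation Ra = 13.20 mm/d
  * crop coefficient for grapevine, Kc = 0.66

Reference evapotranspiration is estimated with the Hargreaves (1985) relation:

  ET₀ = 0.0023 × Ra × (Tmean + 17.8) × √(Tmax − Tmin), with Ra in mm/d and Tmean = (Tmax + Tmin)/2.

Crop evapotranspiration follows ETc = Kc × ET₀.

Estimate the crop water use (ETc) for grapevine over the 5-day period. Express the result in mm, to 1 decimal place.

Tmean = (24.5 + 11.0)/2 = 17.75 °C
ET₀ = 0.0023 × 13.20 × (17.75 + 17.8) × √13.5 = 0.0023 × 13.20 × 35.55 × 3.6742 = 3.9656 mm/d
ETc = Kc × ET₀ = 0.66 × 3.9656 = 2.6173 mm/d
Over 5 days: 2.6173 × 5 = 13.087 mm

13.1 mm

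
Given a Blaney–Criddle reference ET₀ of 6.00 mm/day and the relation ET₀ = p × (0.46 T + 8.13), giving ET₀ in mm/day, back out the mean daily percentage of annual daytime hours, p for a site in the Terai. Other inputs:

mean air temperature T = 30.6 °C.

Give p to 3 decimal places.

p = ET₀ / (0.46 T + 8.13) = 6.00 / (0.46 × 30.6 + 8.13) = 6.00 / 22.206 = 0.2702

0.270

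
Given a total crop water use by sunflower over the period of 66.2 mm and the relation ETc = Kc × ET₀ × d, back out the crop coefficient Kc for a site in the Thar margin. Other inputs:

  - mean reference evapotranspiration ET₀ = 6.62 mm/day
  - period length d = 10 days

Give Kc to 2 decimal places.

1.00

ETc = Kc × ET₀ × d  ⇒  Kc = ETc / (ET₀ × d)
Kc = 66.2 / (6.62 × 10) = 66.2 / 66.20 = 1.0000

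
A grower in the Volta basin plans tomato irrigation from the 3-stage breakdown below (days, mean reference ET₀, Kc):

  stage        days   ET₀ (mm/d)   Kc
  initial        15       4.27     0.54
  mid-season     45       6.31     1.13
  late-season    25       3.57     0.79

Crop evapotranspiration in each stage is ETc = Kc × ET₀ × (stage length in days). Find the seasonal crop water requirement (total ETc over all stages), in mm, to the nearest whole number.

426 mm

initial: 0.54 × 4.27 × 15 = 34.59 mm
mid-season: 1.13 × 6.31 × 45 = 320.86 mm
late-season: 0.79 × 3.57 × 25 = 70.51 mm
Seasonal total = 425.96 mm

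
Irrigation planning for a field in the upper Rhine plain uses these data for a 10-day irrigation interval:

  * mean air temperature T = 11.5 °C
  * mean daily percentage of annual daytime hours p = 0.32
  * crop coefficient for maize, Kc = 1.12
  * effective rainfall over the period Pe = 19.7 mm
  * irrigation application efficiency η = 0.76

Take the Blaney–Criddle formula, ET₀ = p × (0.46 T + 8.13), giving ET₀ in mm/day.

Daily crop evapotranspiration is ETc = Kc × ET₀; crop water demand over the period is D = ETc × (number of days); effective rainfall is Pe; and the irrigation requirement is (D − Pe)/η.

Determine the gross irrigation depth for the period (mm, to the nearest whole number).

ET₀ = 0.32 × (0.46 × 11.5 + 8.13) = 0.32 × 13.420 = 4.2944 mm/d
ETc = Kc × ET₀ = 1.12 × 4.2944 = 4.8097 mm/d
Crop demand D = ETc × 10 d = 4.8097 × 10 = 48.097 mm
D − Pe = 48.097 − 19.7 = 28.397 mm
Gross irrigation = 28.397 / 0.76 = 37.364 mm

37 mm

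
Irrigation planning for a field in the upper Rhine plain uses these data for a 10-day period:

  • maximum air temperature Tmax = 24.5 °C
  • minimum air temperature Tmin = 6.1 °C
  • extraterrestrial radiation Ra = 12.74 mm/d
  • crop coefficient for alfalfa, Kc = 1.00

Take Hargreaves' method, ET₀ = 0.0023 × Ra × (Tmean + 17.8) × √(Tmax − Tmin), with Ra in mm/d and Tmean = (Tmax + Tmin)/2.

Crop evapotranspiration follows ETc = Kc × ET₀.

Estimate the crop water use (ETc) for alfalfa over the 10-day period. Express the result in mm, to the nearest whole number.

Tmean = (24.5 + 6.1)/2 = 15.30 °C
ET₀ = 0.0023 × 12.74 × (15.30 + 17.8) × √18.4 = 0.0023 × 12.74 × 33.10 × 4.2895 = 4.1604 mm/d
ETc = Kc × ET₀ = 1.00 × 4.1604 = 4.1604 mm/d
Over 10 days: 4.1604 × 10 = 41.604 mm

42 mm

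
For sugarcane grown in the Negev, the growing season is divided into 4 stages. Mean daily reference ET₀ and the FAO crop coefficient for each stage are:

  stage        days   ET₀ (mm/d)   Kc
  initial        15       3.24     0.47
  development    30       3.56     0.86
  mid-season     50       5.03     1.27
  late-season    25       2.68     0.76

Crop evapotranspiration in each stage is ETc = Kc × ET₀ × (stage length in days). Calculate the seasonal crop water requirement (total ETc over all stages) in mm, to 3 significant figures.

485 mm

initial: 0.47 × 3.24 × 15 = 22.84 mm
development: 0.86 × 3.56 × 30 = 91.85 mm
mid-season: 1.27 × 5.03 × 50 = 319.41 mm
late-season: 0.76 × 2.68 × 25 = 50.92 mm
Seasonal total = 485.02 mm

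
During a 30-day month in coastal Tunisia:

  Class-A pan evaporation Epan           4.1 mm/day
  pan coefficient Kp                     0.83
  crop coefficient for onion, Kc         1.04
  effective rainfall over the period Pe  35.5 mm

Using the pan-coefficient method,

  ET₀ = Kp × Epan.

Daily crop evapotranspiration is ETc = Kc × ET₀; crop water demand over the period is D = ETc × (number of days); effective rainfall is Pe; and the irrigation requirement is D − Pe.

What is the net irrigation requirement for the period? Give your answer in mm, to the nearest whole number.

71 mm

ET₀ = 0.83 × 4.1 = 3.4030 mm/d
ETc = Kc × ET₀ = 1.04 × 3.4030 = 3.5391 mm/d
Crop demand D = ETc × 30 d = 3.5391 × 30 = 106.173 mm
D − Pe = 106.173 − 35.5 = 70.673 mm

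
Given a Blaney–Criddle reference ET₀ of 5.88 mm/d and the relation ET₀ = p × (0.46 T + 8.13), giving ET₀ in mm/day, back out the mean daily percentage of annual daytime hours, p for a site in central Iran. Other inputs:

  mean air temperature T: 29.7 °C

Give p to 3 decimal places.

0.270

p = ET₀ / (0.46 T + 8.13) = 5.88 / (0.46 × 29.7 + 8.13) = 5.88 / 21.792 = 0.2698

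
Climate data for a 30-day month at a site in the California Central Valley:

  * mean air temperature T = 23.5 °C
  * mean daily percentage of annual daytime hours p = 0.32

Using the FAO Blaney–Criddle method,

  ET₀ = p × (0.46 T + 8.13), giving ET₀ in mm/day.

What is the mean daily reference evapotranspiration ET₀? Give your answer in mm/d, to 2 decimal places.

6.06 mm/d

ET₀ = 0.32 × (0.46 × 23.5 + 8.13) = 0.32 × 18.940 = 6.0608 mm/d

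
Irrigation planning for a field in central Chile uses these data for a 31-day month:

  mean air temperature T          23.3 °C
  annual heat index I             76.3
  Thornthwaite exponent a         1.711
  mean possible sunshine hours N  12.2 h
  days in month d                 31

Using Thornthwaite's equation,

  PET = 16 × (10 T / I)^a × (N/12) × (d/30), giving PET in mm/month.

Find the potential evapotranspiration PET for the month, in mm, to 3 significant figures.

10T/I = 10 × 23.3 / 76.3 = 3.0537
(10T/I)^a = 3.0537^1.711 = 6.7536
Uncorrected PET = 16 × 6.7536 = 108.058 mm
Correction = (N/12)(d/30) = (12.2/12)(31/30) = 1.0506
PET = 108.058 × 1.0506 = 113.526 mm/month

114 mm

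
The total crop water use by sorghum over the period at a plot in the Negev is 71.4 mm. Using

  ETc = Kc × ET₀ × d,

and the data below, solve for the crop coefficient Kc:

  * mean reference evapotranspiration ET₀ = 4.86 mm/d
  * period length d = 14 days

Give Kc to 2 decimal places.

1.05

ETc = Kc × ET₀ × d  ⇒  Kc = ETc / (ET₀ × d)
Kc = 71.4 / (4.86 × 14) = 71.4 / 68.04 = 1.0494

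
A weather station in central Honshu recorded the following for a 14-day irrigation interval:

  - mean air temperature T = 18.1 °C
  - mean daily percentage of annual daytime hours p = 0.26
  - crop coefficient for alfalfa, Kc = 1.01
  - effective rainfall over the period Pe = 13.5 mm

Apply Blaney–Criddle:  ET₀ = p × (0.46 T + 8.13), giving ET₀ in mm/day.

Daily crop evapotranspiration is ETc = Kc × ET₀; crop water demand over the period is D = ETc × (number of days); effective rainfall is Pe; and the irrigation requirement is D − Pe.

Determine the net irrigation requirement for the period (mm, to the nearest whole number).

47 mm

ET₀ = 0.26 × (0.46 × 18.1 + 8.13) = 0.26 × 16.456 = 4.2786 mm/d
ETc = Kc × ET₀ = 1.01 × 4.2786 = 4.3214 mm/d
Crop demand D = ETc × 14 d = 4.3214 × 14 = 60.500 mm
D − Pe = 60.500 − 13.5 = 47.000 mm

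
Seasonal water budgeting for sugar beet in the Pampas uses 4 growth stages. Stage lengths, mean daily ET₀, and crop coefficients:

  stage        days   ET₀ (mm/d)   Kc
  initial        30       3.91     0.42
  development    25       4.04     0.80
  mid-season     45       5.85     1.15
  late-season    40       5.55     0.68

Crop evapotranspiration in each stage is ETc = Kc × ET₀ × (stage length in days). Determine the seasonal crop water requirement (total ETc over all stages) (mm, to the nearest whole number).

584 mm

initial: 0.42 × 3.91 × 30 = 49.27 mm
development: 0.80 × 4.04 × 25 = 80.80 mm
mid-season: 1.15 × 5.85 × 45 = 302.74 mm
late-season: 0.68 × 5.55 × 40 = 150.96 mm
Seasonal total = 583.77 mm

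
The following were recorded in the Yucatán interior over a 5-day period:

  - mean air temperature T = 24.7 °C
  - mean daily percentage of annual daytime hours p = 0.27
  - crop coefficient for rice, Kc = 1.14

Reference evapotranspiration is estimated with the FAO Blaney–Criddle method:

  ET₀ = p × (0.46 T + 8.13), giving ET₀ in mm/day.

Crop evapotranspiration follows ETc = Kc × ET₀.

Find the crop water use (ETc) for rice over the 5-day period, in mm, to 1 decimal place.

30.0 mm

ET₀ = 0.27 × (0.46 × 24.7 + 8.13) = 0.27 × 19.492 = 5.2628 mm/d
ETc = Kc × ET₀ = 1.14 × 5.2628 = 5.9996 mm/d
Over 5 days: 5.9996 × 5 = 29.998 mm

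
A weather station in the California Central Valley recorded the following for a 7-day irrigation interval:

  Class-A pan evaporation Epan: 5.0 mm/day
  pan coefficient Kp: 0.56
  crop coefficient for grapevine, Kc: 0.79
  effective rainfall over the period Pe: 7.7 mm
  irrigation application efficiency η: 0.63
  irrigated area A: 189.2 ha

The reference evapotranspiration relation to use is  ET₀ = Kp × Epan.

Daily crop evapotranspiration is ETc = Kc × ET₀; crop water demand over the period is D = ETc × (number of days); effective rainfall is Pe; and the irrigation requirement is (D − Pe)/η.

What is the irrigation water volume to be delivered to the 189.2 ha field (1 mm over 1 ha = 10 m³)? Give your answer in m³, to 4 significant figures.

23380 m³

ET₀ = 0.56 × 5.0 = 2.8000 mm/d
ETc = Kc × ET₀ = 0.79 × 2.8000 = 2.2120 mm/d
Crop demand D = ETc × 7 d = 2.2120 × 7 = 15.484 mm
D − Pe = 15.484 − 7.7 = 7.784 mm
Gross irrigation = 7.784 / 0.63 = 12.356 mm
Volume = 12.356 mm × 189.2 ha × 10 = 23377.6 m³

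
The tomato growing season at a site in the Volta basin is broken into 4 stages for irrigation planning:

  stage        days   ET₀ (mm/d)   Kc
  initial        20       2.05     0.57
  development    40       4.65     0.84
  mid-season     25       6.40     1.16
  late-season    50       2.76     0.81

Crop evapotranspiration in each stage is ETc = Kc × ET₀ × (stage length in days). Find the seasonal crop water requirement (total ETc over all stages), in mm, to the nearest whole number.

initial: 0.57 × 2.05 × 20 = 23.37 mm
development: 0.84 × 4.65 × 40 = 156.24 mm
mid-season: 1.16 × 6.40 × 25 = 185.60 mm
late-season: 0.81 × 2.76 × 50 = 111.78 mm
Seasonal total = 476.99 mm

477 mm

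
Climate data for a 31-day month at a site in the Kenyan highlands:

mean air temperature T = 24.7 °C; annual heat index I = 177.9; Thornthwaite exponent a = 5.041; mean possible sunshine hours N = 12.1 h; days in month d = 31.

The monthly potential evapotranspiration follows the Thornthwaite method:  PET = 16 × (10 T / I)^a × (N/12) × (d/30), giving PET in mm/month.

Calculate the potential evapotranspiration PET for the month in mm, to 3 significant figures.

87.2 mm

10T/I = 10 × 24.7 / 177.9 = 1.3884
(10T/I)^a = 1.3884^5.041 = 5.2290
Uncorrected PET = 16 × 5.2290 = 83.664 mm
Correction = (N/12)(d/30) = (12.1/12)(31/30) = 1.0419
PET = 83.664 × 1.0419 = 87.170 mm/month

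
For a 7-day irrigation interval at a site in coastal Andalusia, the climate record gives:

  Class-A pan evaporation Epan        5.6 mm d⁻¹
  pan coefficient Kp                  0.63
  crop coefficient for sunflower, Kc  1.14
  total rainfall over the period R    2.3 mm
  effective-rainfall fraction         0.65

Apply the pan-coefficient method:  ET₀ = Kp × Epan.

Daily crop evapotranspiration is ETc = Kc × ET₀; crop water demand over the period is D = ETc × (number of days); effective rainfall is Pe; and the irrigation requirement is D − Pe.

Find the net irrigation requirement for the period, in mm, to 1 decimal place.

26.7 mm

ET₀ = 0.63 × 5.6 = 3.5280 mm/d
ETc = Kc × ET₀ = 1.14 × 3.5280 = 4.0219 mm/d
Crop demand D = ETc × 7 d = 4.0219 × 7 = 28.153 mm
Pe = 0.65 × 2.3 = 1.495 mm
D − Pe = 28.153 − 1.495 = 26.658 mm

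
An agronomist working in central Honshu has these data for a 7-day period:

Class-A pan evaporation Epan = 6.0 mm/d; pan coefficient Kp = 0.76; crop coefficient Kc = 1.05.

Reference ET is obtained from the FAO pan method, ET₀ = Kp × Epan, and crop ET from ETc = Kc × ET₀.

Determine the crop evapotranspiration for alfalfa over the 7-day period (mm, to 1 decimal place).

33.5 mm

ET₀ = 0.76 × 6.0 = 4.5600 mm/d
ETc = Kc × ET₀ = 1.05 × 4.5600 = 4.7880 mm/d
Over 7 days: 4.7880 × 7 = 33.516 mm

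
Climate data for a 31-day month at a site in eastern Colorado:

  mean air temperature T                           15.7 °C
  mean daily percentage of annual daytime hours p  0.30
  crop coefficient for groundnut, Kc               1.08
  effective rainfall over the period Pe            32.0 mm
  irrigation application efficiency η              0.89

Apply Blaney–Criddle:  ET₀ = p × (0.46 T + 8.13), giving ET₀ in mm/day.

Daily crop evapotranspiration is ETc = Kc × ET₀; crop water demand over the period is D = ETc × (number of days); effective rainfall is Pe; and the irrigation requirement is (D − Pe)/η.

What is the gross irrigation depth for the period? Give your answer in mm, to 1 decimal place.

ET₀ = 0.30 × (0.46 × 15.7 + 8.13) = 0.30 × 15.352 = 4.6056 mm/d
ETc = Kc × ET₀ = 1.08 × 4.6056 = 4.9740 mm/d
Crop demand D = ETc × 31 d = 4.9740 × 31 = 154.194 mm
D − Pe = 154.194 − 32.0 = 122.194 mm
Gross irrigation = 122.194 / 0.89 = 137.297 mm

137.3 mm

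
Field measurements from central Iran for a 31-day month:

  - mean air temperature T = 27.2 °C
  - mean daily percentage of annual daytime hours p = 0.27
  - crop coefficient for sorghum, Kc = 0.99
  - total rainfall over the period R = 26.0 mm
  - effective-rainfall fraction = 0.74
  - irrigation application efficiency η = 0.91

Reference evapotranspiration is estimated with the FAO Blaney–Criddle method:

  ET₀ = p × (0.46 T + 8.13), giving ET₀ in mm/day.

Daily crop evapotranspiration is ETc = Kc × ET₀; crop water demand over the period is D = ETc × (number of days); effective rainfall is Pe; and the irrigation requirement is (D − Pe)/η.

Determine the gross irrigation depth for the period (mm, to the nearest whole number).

ET₀ = 0.27 × (0.46 × 27.2 + 8.13) = 0.27 × 20.642 = 5.5733 mm/d
ETc = Kc × ET₀ = 0.99 × 5.5733 = 5.5176 mm/d
Crop demand D = ETc × 31 d = 5.5176 × 31 = 171.046 mm
Pe = 0.74 × 26.0 = 19.240 mm
D − Pe = 171.046 − 19.240 = 151.806 mm
Gross irrigation = 151.806 / 0.91 = 166.820 mm

167 mm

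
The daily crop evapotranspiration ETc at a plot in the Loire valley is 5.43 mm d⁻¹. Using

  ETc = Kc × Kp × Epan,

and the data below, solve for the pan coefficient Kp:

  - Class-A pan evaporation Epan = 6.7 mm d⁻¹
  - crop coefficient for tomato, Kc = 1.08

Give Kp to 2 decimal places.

0.75

ETc = Kc × Kp × Epan  ⇒  Kp = ETc / (Kc × Epan)
Kp = 5.43 / (1.08 × 6.7) = 5.43 / 7.236 = 0.7504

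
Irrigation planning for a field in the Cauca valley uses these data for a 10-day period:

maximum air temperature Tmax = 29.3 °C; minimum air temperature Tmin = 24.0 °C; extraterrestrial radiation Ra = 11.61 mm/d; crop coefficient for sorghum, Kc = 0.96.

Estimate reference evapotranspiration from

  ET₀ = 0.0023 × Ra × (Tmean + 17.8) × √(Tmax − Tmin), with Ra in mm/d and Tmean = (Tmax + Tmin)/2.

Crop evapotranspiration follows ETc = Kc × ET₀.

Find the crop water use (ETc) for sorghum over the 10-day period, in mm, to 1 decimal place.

Tmean = (29.3 + 24.0)/2 = 26.65 °C
ET₀ = 0.0023 × 11.61 × (26.65 + 17.8) × √5.3 = 0.0023 × 11.61 × 44.45 × 2.3022 = 2.7326 mm/d
ETc = Kc × ET₀ = 0.96 × 2.7326 = 2.6233 mm/d
Over 10 days: 2.6233 × 10 = 26.233 mm

26.2 mm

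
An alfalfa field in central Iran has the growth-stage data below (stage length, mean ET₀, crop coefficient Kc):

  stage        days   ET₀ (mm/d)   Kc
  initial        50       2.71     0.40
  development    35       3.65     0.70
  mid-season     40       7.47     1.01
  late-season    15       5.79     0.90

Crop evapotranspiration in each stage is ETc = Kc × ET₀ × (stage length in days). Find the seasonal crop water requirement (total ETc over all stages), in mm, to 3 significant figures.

524 mm

initial: 0.40 × 2.71 × 50 = 54.20 mm
development: 0.70 × 3.65 × 35 = 89.43 mm
mid-season: 1.01 × 7.47 × 40 = 301.79 mm
late-season: 0.90 × 5.79 × 15 = 78.17 mm
Seasonal total = 523.59 mm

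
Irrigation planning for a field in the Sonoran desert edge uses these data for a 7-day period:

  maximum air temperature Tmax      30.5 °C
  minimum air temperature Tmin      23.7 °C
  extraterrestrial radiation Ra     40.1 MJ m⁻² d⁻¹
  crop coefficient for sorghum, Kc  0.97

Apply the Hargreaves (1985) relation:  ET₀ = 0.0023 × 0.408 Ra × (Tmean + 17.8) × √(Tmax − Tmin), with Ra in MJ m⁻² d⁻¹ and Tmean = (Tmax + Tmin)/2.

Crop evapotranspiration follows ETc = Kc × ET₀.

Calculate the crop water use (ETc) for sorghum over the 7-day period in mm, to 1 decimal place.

29.9 mm

Tmean = (30.5 + 23.7)/2 = 27.10 °C
0.408 Ra = 0.408 × 40.1 = 16.3608 mm/d equivalent
ET₀ = 0.0023 × 16.3608 × (27.10 + 17.8) × √6.8 = 0.0023 × 16.3608 × 44.90 × 2.6077 = 4.4059 mm/d
ETc = Kc × ET₀ = 0.97 × 4.4059 = 4.2737 mm/d
Over 7 days: 4.2737 × 7 = 29.916 mm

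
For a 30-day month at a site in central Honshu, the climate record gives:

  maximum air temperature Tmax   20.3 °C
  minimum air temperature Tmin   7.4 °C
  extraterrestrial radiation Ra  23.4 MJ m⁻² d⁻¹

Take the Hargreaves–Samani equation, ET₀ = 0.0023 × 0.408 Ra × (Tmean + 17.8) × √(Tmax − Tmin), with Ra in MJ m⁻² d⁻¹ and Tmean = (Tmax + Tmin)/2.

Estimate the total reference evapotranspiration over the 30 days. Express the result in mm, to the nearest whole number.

75 mm

Tmean = (20.3 + 7.4)/2 = 13.85 °C
0.408 Ra = 0.408 × 23.4 = 9.5472 mm/d equivalent
ET₀ = 0.0023 × 9.5472 × (13.85 + 17.8) × √12.9 = 0.0023 × 9.5472 × 31.65 × 3.5917 = 2.4962 mm/d
Over 30 days: 2.4962 × 30 = 74.886 mm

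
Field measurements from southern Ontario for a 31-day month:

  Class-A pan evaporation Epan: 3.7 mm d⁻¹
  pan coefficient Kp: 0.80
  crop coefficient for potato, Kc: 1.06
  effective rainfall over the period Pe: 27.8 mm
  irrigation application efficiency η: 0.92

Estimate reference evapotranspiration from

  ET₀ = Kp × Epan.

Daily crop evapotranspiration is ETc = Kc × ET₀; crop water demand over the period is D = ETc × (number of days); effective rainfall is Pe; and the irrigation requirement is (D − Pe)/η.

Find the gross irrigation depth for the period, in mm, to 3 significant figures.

ET₀ = 0.80 × 3.7 = 2.9600 mm/d
ETc = Kc × ET₀ = 1.06 × 2.9600 = 3.1376 mm/d
Crop demand D = ETc × 31 d = 3.1376 × 31 = 97.266 mm
D − Pe = 97.266 − 27.8 = 69.466 mm
Gross irrigation = 69.466 / 0.92 = 75.507 mm

75.5 mm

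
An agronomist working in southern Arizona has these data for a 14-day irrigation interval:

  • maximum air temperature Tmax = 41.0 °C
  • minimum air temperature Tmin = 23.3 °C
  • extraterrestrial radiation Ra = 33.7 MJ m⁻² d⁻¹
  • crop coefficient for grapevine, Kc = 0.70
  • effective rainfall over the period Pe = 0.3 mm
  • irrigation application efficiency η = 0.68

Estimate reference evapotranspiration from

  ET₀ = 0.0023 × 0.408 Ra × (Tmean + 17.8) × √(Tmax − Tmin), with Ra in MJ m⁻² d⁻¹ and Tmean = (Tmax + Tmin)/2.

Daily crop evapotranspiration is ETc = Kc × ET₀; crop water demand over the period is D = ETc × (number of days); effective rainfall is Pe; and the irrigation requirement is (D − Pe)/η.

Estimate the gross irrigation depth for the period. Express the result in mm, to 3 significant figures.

95.3 mm

Tmean = (41.0 + 23.3)/2 = 32.15 °C
0.408 Ra = 0.408 × 33.7 = 13.7496 mm/d equivalent
ET₀ = 0.0023 × 13.7496 × (32.15 + 17.8) × √17.7 = 0.0023 × 13.7496 × 49.95 × 4.2071 = 6.6456 mm/d
ETc = Kc × ET₀ = 0.70 × 6.6456 = 4.6519 mm/d
Crop demand D = ETc × 14 d = 4.6519 × 14 = 65.127 mm
D − Pe = 65.127 − 0.3 = 64.827 mm
Gross irrigation = 64.827 / 0.68 = 95.334 mm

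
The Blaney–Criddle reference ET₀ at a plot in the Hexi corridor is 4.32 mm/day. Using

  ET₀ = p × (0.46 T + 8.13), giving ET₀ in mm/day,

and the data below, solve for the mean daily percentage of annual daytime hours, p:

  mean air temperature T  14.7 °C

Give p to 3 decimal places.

p = ET₀ / (0.46 T + 8.13) = 4.32 / (0.46 × 14.7 + 8.13) = 4.32 / 14.892 = 0.2901

0.290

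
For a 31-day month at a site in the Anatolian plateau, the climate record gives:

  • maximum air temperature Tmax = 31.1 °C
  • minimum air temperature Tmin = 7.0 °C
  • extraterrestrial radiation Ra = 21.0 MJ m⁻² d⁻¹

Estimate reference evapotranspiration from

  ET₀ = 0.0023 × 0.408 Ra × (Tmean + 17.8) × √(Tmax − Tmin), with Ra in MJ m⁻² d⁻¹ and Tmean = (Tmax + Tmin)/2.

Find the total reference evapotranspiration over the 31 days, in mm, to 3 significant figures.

Tmean = (31.1 + 7.0)/2 = 19.05 °C
0.408 Ra = 0.408 × 21.0 = 8.5680 mm/d equivalent
ET₀ = 0.0023 × 8.5680 × (19.05 + 17.8) × √24.1 = 0.0023 × 8.5680 × 36.85 × 4.9092 = 3.5650 mm/d
Over 31 days: 3.5650 × 31 = 110.515 mm

111 mm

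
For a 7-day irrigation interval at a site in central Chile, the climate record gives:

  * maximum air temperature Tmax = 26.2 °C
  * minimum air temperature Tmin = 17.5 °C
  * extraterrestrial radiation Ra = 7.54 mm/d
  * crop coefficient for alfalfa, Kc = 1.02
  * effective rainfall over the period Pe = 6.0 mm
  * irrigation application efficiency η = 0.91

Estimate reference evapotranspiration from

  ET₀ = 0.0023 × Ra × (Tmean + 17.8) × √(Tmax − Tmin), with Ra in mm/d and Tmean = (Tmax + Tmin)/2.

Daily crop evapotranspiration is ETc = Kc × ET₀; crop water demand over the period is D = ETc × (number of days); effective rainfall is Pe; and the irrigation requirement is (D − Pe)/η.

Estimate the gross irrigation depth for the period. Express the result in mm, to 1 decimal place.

Tmean = (26.2 + 17.5)/2 = 21.85 °C
ET₀ = 0.0023 × 7.54 × (21.85 + 17.8) × √8.7 = 0.0023 × 7.54 × 39.65 × 2.9496 = 2.0282 mm/d
ETc = Kc × ET₀ = 1.02 × 2.0282 = 2.0688 mm/d
Crop demand D = ETc × 7 d = 2.0688 × 7 = 14.482 mm
D − Pe = 14.482 − 6.0 = 8.482 mm
Gross irrigation = 8.482 / 0.91 = 9.321 mm

9.3 mm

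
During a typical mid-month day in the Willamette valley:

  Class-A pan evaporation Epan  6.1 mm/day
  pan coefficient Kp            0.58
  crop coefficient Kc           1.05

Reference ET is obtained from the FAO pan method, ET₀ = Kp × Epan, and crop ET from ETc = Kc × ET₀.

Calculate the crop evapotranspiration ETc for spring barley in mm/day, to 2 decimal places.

3.71 mm/day

ET₀ = 0.58 × 6.1 = 3.5380 mm/d
ETc = Kc × ET₀ = 1.05 × 3.5380 = 3.7149 mm/d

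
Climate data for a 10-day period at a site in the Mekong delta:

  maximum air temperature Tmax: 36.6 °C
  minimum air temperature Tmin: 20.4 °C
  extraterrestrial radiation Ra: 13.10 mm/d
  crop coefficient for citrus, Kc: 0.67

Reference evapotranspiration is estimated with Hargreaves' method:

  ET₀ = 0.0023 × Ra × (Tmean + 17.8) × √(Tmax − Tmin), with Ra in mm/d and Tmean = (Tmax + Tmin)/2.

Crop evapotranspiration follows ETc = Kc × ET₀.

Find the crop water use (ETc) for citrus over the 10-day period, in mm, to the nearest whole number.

Tmean = (36.6 + 20.4)/2 = 28.50 °C
ET₀ = 0.0023 × 13.10 × (28.50 + 17.8) × √16.2 = 0.0023 × 13.10 × 46.30 × 4.0249 = 5.6148 mm/d
ETc = Kc × ET₀ = 0.67 × 5.6148 = 3.7619 mm/d
Over 10 days: 3.7619 × 10 = 37.619 mm

38 mm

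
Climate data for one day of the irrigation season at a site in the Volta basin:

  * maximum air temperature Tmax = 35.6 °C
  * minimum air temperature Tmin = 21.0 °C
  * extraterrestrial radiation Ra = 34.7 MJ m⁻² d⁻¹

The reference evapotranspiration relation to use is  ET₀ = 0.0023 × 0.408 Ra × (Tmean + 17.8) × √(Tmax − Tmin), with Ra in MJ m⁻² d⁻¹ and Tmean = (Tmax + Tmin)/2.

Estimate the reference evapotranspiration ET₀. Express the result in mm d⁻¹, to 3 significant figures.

5.74 mm d⁻¹

Tmean = (35.6 + 21.0)/2 = 28.30 °C
0.408 Ra = 0.408 × 34.7 = 14.1576 mm/d equivalent
ET₀ = 0.0023 × 14.1576 × (28.30 + 17.8) × √14.6 = 0.0023 × 14.1576 × 46.10 × 3.8210 = 5.7358 mm/d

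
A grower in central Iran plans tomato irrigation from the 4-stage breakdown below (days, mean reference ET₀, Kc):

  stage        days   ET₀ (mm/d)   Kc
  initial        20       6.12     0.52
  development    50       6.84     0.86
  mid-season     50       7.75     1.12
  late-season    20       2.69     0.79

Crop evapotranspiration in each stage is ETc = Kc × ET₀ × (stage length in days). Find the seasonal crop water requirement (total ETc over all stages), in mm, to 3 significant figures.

834 mm

initial: 0.52 × 6.12 × 20 = 63.65 mm
development: 0.86 × 6.84 × 50 = 294.12 mm
mid-season: 1.12 × 7.75 × 50 = 434.00 mm
late-season: 0.79 × 2.69 × 20 = 42.50 mm
Seasonal total = 834.27 mm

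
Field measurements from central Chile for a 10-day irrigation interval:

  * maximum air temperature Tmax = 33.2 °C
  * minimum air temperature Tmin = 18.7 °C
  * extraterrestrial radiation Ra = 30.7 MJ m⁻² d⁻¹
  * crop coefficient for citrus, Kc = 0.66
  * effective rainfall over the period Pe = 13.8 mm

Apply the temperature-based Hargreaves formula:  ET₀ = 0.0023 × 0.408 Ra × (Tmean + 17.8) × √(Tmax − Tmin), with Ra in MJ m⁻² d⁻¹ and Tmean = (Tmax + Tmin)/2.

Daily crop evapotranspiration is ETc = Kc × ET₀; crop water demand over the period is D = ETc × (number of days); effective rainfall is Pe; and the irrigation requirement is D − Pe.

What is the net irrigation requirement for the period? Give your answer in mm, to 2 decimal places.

Tmean = (33.2 + 18.7)/2 = 25.95 °C
0.408 Ra = 0.408 × 30.7 = 12.5256 mm/d equivalent
ET₀ = 0.0023 × 12.5256 × (25.95 + 17.8) × √14.5 = 0.0023 × 12.5256 × 43.75 × 3.8079 = 4.7994 mm/d
ETc = Kc × ET₀ = 0.66 × 4.7994 = 3.1676 mm/d
Crop demand D = ETc × 10 d = 3.1676 × 10 = 31.676 mm
D − Pe = 31.676 − 13.8 = 17.876 mm

17.88 mm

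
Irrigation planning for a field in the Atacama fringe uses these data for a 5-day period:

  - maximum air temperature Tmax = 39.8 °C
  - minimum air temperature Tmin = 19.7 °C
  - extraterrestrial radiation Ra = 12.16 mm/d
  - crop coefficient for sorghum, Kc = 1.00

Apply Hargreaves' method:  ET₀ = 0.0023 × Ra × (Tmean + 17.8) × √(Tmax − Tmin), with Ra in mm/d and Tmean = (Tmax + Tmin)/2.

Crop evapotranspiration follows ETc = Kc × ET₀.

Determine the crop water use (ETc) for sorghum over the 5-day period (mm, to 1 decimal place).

Tmean = (39.8 + 19.7)/2 = 29.75 °C
ET₀ = 0.0023 × 12.16 × (29.75 + 17.8) × √20.1 = 0.0023 × 12.16 × 47.55 × 4.4833 = 5.9622 mm/d
ETc = Kc × ET₀ = 1.00 × 5.9622 = 5.9622 mm/d
Over 5 days: 5.9622 × 5 = 29.811 mm

29.8 mm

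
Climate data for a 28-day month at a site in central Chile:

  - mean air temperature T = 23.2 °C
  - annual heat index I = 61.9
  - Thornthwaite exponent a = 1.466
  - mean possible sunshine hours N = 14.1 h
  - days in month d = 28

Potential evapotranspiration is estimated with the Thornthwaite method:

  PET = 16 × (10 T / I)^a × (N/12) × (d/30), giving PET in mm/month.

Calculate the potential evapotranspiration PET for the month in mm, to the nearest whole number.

122 mm

10T/I = 10 × 23.2 / 61.9 = 3.7480
(10T/I)^a = 3.7480^1.466 = 6.9373
Uncorrected PET = 16 × 6.9373 = 110.997 mm
Correction = (N/12)(d/30) = (14.1/12)(28/30) = 1.0967
PET = 110.997 × 1.0967 = 121.730 mm/month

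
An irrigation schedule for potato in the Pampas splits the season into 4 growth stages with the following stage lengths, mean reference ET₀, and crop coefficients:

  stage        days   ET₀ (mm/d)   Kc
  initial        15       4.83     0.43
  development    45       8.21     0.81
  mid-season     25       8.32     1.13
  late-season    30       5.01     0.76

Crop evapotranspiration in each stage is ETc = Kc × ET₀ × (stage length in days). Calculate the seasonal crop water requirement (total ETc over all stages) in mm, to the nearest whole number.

initial: 0.43 × 4.83 × 15 = 31.15 mm
development: 0.81 × 8.21 × 45 = 299.25 mm
mid-season: 1.13 × 8.32 × 25 = 235.04 mm
late-season: 0.76 × 5.01 × 30 = 114.23 mm
Seasonal total = 679.67 mm

680 mm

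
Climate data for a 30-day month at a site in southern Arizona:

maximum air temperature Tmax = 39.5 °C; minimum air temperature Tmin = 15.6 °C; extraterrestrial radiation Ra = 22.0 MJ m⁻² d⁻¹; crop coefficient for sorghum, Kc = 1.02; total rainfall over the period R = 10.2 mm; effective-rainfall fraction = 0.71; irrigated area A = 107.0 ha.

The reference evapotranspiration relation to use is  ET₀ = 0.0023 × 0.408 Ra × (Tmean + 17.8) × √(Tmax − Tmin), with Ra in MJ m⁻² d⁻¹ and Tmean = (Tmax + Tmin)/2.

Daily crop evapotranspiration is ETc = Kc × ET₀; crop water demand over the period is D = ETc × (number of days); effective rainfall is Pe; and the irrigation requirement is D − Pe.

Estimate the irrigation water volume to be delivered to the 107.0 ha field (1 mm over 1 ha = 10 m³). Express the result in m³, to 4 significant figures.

142100 m³

Tmean = (39.5 + 15.6)/2 = 27.55 °C
0.408 Ra = 0.408 × 22.0 = 8.9760 mm/d equivalent
ET₀ = 0.0023 × 8.9760 × (27.55 + 17.8) × √23.9 = 0.0023 × 8.9760 × 45.35 × 4.8888 = 4.5771 mm/d
ETc = Kc × ET₀ = 1.02 × 4.5771 = 4.6686 mm/d
Crop demand D = ETc × 30 d = 4.6686 × 30 = 140.058 mm
Pe = 0.71 × 10.2 = 7.242 mm
D − Pe = 140.058 − 7.242 = 132.816 mm
Volume = 132.816 mm × 107.0 ha × 10 = 142113.1 m³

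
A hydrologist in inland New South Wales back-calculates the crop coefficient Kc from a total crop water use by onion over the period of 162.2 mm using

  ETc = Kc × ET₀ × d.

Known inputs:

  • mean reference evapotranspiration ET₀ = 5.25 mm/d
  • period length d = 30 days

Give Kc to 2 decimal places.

ETc = Kc × ET₀ × d  ⇒  Kc = ETc / (ET₀ × d)
Kc = 162.2 / (5.25 × 30) = 162.2 / 157.50 = 1.0298

1.03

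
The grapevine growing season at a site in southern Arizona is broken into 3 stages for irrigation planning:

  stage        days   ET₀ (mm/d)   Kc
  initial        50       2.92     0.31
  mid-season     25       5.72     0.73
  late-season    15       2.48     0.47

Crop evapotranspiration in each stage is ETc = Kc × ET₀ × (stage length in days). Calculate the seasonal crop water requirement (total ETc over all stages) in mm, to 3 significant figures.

initial: 0.31 × 2.92 × 50 = 45.26 mm
mid-season: 0.73 × 5.72 × 25 = 104.39 mm
late-season: 0.47 × 2.48 × 15 = 17.48 mm
Seasonal total = 167.13 mm

167 mm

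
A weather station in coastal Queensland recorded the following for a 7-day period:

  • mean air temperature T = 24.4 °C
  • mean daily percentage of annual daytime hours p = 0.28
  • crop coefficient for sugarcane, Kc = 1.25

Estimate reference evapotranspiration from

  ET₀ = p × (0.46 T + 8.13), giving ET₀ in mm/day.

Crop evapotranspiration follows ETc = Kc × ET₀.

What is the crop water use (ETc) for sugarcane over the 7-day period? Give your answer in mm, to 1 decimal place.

ET₀ = 0.28 × (0.46 × 24.4 + 8.13) = 0.28 × 19.354 = 5.4191 mm/d
ETc = Kc × ET₀ = 1.25 × 5.4191 = 6.7739 mm/d
Over 7 days: 6.7739 × 7 = 47.417 mm

47.4 mm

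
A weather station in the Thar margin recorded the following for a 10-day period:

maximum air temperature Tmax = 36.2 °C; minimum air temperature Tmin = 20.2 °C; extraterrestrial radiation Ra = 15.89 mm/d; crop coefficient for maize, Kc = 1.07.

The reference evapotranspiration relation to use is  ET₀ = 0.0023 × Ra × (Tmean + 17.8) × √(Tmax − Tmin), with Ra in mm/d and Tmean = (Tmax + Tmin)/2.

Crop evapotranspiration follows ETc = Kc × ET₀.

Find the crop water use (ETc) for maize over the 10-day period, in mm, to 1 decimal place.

72.0 mm

Tmean = (36.2 + 20.2)/2 = 28.20 °C
ET₀ = 0.0023 × 15.89 × (28.20 + 17.8) × √16.0 = 0.0023 × 15.89 × 46.00 × 4.0000 = 6.7246 mm/d
ETc = Kc × ET₀ = 1.07 × 6.7246 = 7.1953 mm/d
Over 10 days: 7.1953 × 10 = 71.953 mm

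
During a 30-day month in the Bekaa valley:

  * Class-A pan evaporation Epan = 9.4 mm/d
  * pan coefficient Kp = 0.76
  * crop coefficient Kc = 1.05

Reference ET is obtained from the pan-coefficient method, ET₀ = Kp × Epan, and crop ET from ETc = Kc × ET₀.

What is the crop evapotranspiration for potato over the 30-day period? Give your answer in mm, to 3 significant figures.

225 mm

ET₀ = 0.76 × 9.4 = 7.1440 mm/d
ETc = Kc × ET₀ = 1.05 × 7.1440 = 7.5012 mm/d
Over 30 days: 7.5012 × 30 = 225.036 mm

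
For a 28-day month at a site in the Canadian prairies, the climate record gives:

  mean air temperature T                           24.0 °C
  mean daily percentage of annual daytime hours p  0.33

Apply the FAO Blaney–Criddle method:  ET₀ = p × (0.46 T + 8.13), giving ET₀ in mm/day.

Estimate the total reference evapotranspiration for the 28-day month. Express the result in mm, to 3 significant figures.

ET₀ = 0.33 × (0.46 × 24.0 + 8.13) = 0.33 × 19.170 = 6.3261 mm/d
Monthly total = 6.3261 × 28 = 177.131 mm

177 mm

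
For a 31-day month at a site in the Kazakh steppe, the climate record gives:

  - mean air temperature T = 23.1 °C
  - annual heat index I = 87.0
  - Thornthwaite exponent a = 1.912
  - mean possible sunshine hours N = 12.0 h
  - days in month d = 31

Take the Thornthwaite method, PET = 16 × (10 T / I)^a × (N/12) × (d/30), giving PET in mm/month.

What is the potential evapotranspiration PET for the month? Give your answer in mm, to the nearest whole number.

107 mm

10T/I = 10 × 23.1 / 87.0 = 2.6552
(10T/I)^a = 2.6552^1.912 = 6.4695
Uncorrected PET = 16 × 6.4695 = 103.512 mm
Correction = (N/12)(d/30) = (12.0/12)(31/30) = 1.0333
PET = 103.512 × 1.0333 = 106.959 mm/month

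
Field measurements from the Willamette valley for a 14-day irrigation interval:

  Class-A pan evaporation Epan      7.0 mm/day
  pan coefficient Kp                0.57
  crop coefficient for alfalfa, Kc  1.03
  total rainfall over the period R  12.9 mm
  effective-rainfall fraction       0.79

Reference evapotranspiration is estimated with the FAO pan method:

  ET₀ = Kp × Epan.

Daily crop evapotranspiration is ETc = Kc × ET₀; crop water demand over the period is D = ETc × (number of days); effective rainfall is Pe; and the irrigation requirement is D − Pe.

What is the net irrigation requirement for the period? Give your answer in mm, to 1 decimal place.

47.3 mm

ET₀ = 0.57 × 7.0 = 3.9900 mm/d
ETc = Kc × ET₀ = 1.03 × 3.9900 = 4.1097 mm/d
Crop demand D = ETc × 14 d = 4.1097 × 14 = 57.536 mm
Pe = 0.79 × 12.9 = 10.191 mm
D − Pe = 57.536 − 10.191 = 47.345 mm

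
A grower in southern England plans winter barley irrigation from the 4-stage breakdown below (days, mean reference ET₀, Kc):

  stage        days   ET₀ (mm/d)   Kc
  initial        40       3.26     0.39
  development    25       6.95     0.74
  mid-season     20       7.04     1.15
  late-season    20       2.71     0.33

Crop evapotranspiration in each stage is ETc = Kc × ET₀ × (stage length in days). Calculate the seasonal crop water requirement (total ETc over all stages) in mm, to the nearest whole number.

359 mm

initial: 0.39 × 3.26 × 40 = 50.86 mm
development: 0.74 × 6.95 × 25 = 128.58 mm
mid-season: 1.15 × 7.04 × 20 = 161.92 mm
late-season: 0.33 × 2.71 × 20 = 17.89 mm
Seasonal total = 359.25 mm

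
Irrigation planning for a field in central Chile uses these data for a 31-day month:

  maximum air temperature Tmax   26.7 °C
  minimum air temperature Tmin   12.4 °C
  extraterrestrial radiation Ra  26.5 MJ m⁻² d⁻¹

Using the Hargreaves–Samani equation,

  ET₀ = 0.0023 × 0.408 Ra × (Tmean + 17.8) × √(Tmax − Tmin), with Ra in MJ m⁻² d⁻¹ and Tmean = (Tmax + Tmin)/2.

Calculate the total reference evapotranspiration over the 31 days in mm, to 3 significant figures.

Tmean = (26.7 + 12.4)/2 = 19.55 °C
0.408 Ra = 0.408 × 26.5 = 10.8120 mm/d equivalent
ET₀ = 0.0023 × 10.8120 × (19.55 + 17.8) × √14.3 = 0.0023 × 10.8120 × 37.35 × 3.7815 = 3.5123 mm/d
Over 31 days: 3.5123 × 31 = 108.881 mm

109 mm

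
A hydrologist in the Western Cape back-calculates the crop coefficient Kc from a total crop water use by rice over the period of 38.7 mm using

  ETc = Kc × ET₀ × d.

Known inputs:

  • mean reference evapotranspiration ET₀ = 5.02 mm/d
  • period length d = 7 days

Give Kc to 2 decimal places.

1.10

ETc = Kc × ET₀ × d  ⇒  Kc = ETc / (ET₀ × d)
Kc = 38.7 / (5.02 × 7) = 38.7 / 35.14 = 1.1013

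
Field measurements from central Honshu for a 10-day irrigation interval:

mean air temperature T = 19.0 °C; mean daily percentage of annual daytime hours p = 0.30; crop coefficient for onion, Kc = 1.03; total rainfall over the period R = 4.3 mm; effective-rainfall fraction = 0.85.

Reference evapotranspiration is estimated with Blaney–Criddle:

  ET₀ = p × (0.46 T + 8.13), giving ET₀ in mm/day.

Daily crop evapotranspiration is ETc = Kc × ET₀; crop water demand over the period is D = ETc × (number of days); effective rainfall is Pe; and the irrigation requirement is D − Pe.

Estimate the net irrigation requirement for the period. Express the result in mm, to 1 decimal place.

ET₀ = 0.30 × (0.46 × 19.0 + 8.13) = 0.30 × 16.870 = 5.0610 mm/d
ETc = Kc × ET₀ = 1.03 × 5.0610 = 5.2128 mm/d
Crop demand D = ETc × 10 d = 5.2128 × 10 = 52.128 mm
Pe = 0.85 × 4.3 = 3.655 mm
D − Pe = 52.128 − 3.655 = 48.473 mm

48.5 mm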